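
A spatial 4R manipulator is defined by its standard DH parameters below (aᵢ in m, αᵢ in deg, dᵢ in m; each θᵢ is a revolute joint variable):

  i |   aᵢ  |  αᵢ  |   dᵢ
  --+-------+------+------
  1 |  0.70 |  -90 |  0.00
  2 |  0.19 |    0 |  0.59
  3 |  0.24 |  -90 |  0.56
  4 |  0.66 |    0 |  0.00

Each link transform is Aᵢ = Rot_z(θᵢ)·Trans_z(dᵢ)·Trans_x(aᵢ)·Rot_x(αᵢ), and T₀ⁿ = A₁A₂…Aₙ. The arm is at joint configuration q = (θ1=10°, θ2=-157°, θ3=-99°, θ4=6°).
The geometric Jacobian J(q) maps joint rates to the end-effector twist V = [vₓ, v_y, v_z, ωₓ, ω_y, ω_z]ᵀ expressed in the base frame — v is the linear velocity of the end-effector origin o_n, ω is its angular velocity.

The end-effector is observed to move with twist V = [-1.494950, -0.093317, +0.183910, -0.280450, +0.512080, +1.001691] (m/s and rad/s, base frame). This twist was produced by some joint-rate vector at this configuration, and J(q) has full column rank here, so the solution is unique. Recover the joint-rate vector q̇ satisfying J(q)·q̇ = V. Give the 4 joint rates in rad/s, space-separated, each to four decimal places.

0.9550 0.2920 0.2610 0.1930

o_n = [0.1159, 1.1181, -0.7955]
J₁: ẑ×o_n = [-1.1181, 0.1159, 0.0000], ω = ẑ
J2: z=[-0.1736, 0.9848, 0.0000] o=[0.6894, 0.1216, 0.0000] → [-0.7834, -0.1381, 0.3918, -0.1736, 0.9848, 0.0000]
J3: z=[-0.1736, 0.9848, 0.0000] o=[0.4147, 0.6722, 0.0742] → [-0.8565, -0.1510, 0.2169, -0.1736, 0.9848, 0.0000]
J4: z=[-0.9556, -0.1685, 0.2419] o=[0.2603, 1.2136, -0.1586] → [0.1304, -0.6435, 0.0669, -0.9556, -0.1685, 0.2419]
q̇ = J⁺·V = [0.9550, 0.2920, 0.2610, 0.1930]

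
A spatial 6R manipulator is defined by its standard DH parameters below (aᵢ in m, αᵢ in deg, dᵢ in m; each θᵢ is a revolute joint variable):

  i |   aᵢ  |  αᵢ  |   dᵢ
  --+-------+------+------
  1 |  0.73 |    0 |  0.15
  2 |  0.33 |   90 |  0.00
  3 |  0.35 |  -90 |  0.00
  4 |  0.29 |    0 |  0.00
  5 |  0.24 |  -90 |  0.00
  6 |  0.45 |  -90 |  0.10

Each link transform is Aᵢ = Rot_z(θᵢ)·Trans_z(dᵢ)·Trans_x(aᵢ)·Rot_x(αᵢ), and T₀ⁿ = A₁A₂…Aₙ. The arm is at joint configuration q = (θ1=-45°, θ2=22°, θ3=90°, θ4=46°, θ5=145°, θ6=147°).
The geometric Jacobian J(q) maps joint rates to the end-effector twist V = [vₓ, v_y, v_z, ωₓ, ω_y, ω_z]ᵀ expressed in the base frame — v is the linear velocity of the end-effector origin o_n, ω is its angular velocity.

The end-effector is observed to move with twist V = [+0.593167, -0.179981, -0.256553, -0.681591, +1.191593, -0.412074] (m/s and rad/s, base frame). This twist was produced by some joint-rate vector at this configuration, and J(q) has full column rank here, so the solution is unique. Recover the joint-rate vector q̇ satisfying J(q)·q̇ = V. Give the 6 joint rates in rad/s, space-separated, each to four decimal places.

o_n = [1.0990, -0.6151, 0.8554]
J₁: ẑ×o_n = [0.6151, 1.0990, -0.0000], ω = ẑ
J2: z=[0.0000, 0.0000, 1.0000] o=[0.5162, -0.5162, 0.1500] → [0.0989, 0.5828, -0.0000, 0.0000, 0.0000, 1.0000]
J3: z=[-0.3907, -0.9205, 0.0000] o=[0.8200, -0.6451, 0.1500] → [-0.6493, 0.2756, 0.2451, -0.3907, -0.9205, 0.0000]
J4: z=[-0.9205, 0.3907, 0.0000] o=[0.8200, -0.6451, 0.5000] → [0.1389, 0.3272, -0.1367, -0.9205, 0.3907, 0.0000]
J5: z=[-0.9205, 0.3907, 0.0000] o=[0.9015, -0.4531, 0.7015] → [0.0602, 0.1417, 0.0719, -0.9205, 0.3907, 0.0000]
J6: z=[-0.3836, -0.9036, 0.1908] o=[0.8836, -0.4953, 0.4659] → [-0.3291, 0.1905, 0.2406, -0.3836, -0.9036, 0.1908]
q̇ = J⁺·V = [0.0040, -0.4010, -0.7530, 0.6310, 0.4620, -0.0790]

0.0040 -0.4010 -0.7530 0.6310 0.4620 -0.0790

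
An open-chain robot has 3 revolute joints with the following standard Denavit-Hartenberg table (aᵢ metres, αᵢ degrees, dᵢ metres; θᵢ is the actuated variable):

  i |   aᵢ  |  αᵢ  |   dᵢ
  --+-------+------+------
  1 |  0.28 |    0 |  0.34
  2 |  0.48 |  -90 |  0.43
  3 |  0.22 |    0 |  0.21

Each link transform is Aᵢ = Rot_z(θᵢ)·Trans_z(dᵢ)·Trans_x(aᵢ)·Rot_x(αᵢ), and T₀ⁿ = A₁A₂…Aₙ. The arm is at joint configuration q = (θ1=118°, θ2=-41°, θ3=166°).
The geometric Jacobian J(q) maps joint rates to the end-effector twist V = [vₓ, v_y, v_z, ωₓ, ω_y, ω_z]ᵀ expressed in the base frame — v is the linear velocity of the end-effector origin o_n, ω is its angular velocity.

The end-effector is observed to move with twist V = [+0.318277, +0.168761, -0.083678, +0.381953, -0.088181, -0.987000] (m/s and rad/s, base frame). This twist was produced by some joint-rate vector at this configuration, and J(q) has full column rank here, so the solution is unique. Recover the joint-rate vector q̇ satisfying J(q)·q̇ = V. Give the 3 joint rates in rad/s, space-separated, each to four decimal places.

o_n = [-0.2761, 0.5542, 0.7168]
J₁: ẑ×o_n = [-0.5542, -0.2761, 0.0000], ω = ẑ
J2: z=[0.0000, 0.0000, 1.0000] o=[-0.1315, 0.2472, 0.3400] → [-0.3069, -0.1447, 0.0000, 0.0000, 0.0000, 1.0000]
J3: z=[-0.9744, 0.2250, 0.0000] o=[-0.0235, 0.7149, 0.7700] → [-0.0120, -0.0519, 0.2135, -0.9744, 0.2250, 0.0000]
q̇ = J⁺·V = [-0.0430, -0.9440, -0.3920]

-0.0430 -0.9440 -0.3920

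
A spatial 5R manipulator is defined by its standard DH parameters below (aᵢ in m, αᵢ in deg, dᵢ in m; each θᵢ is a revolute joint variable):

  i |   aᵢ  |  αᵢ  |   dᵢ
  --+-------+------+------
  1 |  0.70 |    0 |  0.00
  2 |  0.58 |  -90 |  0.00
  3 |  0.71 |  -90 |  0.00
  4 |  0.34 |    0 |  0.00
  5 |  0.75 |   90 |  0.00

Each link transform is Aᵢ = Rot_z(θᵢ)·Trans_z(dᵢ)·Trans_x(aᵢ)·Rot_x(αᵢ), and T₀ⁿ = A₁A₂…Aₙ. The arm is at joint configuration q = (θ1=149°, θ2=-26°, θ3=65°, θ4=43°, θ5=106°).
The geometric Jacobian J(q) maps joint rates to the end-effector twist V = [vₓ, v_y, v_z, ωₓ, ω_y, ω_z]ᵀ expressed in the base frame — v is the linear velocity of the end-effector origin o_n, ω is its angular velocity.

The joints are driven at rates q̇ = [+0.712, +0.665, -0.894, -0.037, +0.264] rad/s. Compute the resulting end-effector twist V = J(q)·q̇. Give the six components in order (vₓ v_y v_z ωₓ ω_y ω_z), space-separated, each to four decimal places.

-1.7955 -0.1463 0.1910 0.8618 0.3144 1.2811

o_n = [-0.4702, 1.2956, -0.2862]
J₁: ẑ×o_n = [-1.2956, -0.4702, 0.0000], ω = ẑ
J2: z=[0.0000, 0.0000, 1.0000] o=[-0.6000, 0.3605, 0.0000] → [-0.9350, 0.1299, 0.0000, 0.0000, 0.0000, 1.0000]
J3: z=[-0.8387, -0.5446, 0.0000] o=[-0.9159, 0.8470, 0.0000] → [0.1559, -0.2400, -0.1335, -0.8387, -0.5446, 0.0000]
J4: z=[0.4936, -0.7601, -0.4226] o=[-1.0793, 1.0986, -0.6435] → [-0.1883, -0.4338, 0.5602, 0.4936, -0.7601, -0.4226]
J5: z=[0.4936, -0.7601, -0.4226] o=[-0.9421, 1.3130, -0.8688] → [-0.4502, -0.4870, 0.3501, 0.4936, -0.7601, -0.4226]
V = J·q̇ = [-1.7955, -0.1463, 0.1910, 0.8618, 0.3144, 1.2811]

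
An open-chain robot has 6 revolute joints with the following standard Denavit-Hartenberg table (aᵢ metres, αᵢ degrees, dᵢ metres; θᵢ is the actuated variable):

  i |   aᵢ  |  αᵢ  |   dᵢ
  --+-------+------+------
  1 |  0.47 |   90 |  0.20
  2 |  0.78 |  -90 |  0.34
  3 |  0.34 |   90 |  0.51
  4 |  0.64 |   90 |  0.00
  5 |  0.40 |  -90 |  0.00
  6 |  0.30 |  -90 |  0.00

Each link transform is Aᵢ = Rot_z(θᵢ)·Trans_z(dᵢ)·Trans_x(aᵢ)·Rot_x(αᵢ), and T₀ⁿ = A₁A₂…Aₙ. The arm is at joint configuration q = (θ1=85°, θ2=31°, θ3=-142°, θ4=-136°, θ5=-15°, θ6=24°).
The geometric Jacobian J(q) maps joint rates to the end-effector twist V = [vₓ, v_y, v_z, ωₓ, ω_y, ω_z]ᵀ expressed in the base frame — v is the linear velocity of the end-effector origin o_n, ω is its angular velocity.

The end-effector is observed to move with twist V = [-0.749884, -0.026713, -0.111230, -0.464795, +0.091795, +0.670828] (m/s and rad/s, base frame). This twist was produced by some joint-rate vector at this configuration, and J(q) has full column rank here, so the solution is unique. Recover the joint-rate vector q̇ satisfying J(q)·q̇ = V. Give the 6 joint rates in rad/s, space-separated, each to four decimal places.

0.1750 -0.0460 0.0060 -0.1660 0.6280 0.3280

o_n = [0.3248, 1.7940, 0.4547]
J₁: ẑ×o_n = [-1.7940, 0.3248, 0.0000], ω = ẑ
J2: z=[0.9962, -0.0872, 0.0000] o=[0.0410, 0.4682, 0.2000] → [-0.0222, -0.2538, 1.3455, 0.9962, -0.0872, 0.0000]
J3: z=[-0.0449, -0.5131, 0.8572] o=[0.4379, 1.1046, 0.6017] → [-0.5155, -0.1036, -0.0890, -0.0449, -0.5131, 0.8572]
J4: z=[-0.8310, -0.4570, -0.3171] o=[0.6036, 0.5959, 0.9009] → [0.5838, -0.2824, -1.1231, -0.8310, -0.4570, -0.3171]
J5: z=[-0.4174, 0.1356, 0.8985] o=[0.3683, 1.1585, 0.7067] → [-0.6052, -0.1442, -0.2594, -0.4174, 0.1356, 0.8985]
J6: z=[-0.8978, -0.2139, -0.3848] o=[0.3122, 1.5455, 0.6222] → [0.1315, -0.1552, -0.2205, -0.8978, -0.2139, -0.3848]
q̇ = J⁺·V = [0.1750, -0.0460, 0.0060, -0.1660, 0.6280, 0.3280]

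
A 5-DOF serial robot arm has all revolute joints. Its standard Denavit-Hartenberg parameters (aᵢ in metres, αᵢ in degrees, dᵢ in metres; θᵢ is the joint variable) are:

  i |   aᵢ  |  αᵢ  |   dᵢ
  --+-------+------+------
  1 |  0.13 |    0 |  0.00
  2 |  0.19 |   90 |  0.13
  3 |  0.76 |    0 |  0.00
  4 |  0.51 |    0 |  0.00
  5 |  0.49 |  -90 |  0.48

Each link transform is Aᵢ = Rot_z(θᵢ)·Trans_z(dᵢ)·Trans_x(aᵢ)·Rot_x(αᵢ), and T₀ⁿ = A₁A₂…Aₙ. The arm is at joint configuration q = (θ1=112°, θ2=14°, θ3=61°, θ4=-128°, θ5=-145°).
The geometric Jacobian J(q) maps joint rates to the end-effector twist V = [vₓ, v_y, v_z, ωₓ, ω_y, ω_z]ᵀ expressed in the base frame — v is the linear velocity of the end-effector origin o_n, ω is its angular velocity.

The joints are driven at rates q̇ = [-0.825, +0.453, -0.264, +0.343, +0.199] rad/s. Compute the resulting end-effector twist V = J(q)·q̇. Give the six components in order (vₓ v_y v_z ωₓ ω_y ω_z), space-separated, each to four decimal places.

0.2249 0.0841 -0.1971 0.2249 0.1634 -0.3720

o_n = [0.1385, 0.6795, 0.5849]
J₁: ẑ×o_n = [-0.6795, 0.1385, 0.0000], ω = ẑ
J2: z=[0.0000, 0.0000, 1.0000] o=[-0.0487, 0.1205, 0.0000] → [-0.5590, 0.1872, 0.0000, 0.0000, 0.0000, 1.0000]
J3: z=[0.8090, 0.5878, 0.0000] o=[-0.1604, 0.2742, 0.1300] → [0.2674, -0.3680, 0.1522, 0.8090, 0.5878, 0.0000]
J4: z=[0.8090, 0.5878, 0.0000] o=[-0.3770, 0.5723, 0.7947] → [-0.1233, 0.1697, -0.2163, 0.8090, 0.5878, 0.0000]
J5: z=[0.8090, 0.5878, 0.0000] o=[-0.4941, 0.7335, 0.3253] → [0.1526, -0.2101, -0.4155, 0.8090, 0.5878, 0.0000]
V = J·q̇ = [0.2249, 0.0841, -0.1971, 0.2249, 0.1634, -0.3720]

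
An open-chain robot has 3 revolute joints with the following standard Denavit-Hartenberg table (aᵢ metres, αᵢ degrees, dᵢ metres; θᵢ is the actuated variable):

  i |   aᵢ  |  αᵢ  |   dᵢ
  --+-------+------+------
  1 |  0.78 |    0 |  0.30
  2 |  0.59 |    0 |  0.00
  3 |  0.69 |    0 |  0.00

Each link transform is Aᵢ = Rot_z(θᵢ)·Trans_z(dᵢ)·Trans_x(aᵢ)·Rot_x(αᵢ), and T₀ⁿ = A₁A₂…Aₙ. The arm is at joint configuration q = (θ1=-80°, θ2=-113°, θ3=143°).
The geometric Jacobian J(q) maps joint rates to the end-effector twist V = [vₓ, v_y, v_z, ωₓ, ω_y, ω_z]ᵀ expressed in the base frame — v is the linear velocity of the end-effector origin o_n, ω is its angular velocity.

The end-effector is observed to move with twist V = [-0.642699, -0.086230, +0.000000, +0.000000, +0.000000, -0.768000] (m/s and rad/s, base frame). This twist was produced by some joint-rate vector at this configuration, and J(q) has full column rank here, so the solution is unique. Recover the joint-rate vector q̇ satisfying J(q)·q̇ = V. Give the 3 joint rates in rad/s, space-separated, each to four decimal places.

-0.4010 -0.1360 -0.2310

o_n = [0.0041, -1.1640, 0.3000]
J₁: ẑ×o_n = [1.1640, 0.0041, -0.0000], ω = ẑ
J2: z=[0.0000, 0.0000, 1.0000] o=[0.1354, -0.7682, 0.3000] → [0.3958, -0.1314, 0.0000, 0.0000, 0.0000, 1.0000]
J3: z=[0.0000, 0.0000, 1.0000] o=[-0.4394, -0.6354, 0.3000] → [0.5286, 0.4435, -0.0000, 0.0000, 0.0000, 1.0000]
q̇ = J⁺·V = [-0.4010, -0.1360, -0.2310]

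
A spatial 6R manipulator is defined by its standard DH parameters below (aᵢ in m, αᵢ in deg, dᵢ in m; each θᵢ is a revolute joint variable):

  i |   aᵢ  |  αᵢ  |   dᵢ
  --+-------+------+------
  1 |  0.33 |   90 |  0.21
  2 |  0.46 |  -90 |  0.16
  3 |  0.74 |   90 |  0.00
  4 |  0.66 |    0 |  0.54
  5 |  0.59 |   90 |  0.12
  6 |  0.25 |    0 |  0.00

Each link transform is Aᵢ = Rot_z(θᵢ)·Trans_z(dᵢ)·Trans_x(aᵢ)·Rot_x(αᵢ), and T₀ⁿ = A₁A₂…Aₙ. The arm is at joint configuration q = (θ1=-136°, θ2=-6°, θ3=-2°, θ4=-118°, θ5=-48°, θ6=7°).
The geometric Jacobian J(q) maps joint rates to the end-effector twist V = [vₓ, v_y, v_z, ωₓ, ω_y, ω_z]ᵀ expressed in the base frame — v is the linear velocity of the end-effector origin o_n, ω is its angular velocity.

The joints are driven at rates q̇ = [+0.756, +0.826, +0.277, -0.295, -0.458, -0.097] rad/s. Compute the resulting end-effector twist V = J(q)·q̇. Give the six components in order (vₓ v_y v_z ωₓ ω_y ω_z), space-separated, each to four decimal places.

-0.7717 -0.9538 0.6895 -0.1009 0.0058 0.9327

o_n = [-0.7975, 0.3930, -0.5768]
J₁: ẑ×o_n = [-0.3930, -0.7975, 0.0000], ω = ẑ
J2: z=[-0.6947, 0.7193, 0.0000] o=[-0.2374, -0.2292, 0.2100] → [-0.5659, -0.5465, -0.0294, -0.6947, 0.7193, 0.0000]
J3: z=[-0.0752, -0.0726, 0.9945] o=[-0.6776, -0.4319, 0.1619] → [-0.7668, -0.1747, -0.0707, -0.0752, -0.0726, 0.9945]
J4: z=[-0.6693, 0.7430, 0.0036] o=[-1.2246, -0.9243, 0.0846] → [-0.4962, -0.4411, -1.1990, -0.6693, 0.7430, 0.0036]
J5: z=[-0.6693, 0.7430, 0.0036] o=[-1.3132, -0.2746, -0.4606] → [-0.0887, -0.0759, -0.8300, -0.6693, 0.7430, 0.0036]
J6: z=[0.1059, 0.0905, 0.9903] o=[-0.9596, 0.2058, -0.5423] → [-0.1885, 0.1642, 0.0051, 0.1059, 0.0905, 0.9903]
V = J·q̇ = [-0.7717, -0.9538, 0.6895, -0.1009, 0.0058, 0.9327]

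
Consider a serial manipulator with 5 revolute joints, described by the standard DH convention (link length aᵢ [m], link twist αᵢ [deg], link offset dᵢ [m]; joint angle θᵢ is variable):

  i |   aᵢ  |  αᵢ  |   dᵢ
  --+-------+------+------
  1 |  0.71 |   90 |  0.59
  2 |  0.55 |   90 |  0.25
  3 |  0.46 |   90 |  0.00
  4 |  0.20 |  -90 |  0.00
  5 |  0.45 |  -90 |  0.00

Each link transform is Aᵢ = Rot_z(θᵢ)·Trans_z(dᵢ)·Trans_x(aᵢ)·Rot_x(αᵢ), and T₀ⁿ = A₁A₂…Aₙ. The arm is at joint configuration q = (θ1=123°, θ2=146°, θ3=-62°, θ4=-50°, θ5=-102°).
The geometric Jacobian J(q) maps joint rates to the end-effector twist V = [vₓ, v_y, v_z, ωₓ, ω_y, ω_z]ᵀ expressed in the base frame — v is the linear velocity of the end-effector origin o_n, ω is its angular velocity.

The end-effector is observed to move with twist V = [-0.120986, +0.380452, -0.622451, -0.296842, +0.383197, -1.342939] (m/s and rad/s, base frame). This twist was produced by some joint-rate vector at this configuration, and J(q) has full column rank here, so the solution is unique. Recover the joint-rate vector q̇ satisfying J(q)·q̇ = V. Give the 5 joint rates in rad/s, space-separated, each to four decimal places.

-0.9440 0.8830 -0.4990 0.9840 0.6820

o_n = [-0.5319, 0.0420, 0.7514]
J₁: ẑ×o_n = [-0.0420, -0.5319, 0.0000], ω = ẑ
J2: z=[0.8387, 0.5446, 0.0000] o=[-0.3867, 0.5955, 0.5900] → [0.0879, -0.1353, -0.3850, 0.8387, 0.5446, 0.0000]
J3: z=[-0.3046, 0.4690, 0.8290] o=[0.0713, 0.3492, 0.8976] → [0.1861, -0.5446, 0.3765, -0.3046, 0.4690, 0.8290]
J4: z=[-0.7924, 0.3582, -0.4937] o=[-0.1718, -0.0222, 1.0183] → [-0.0639, -0.0337, 0.0781, -0.7924, 0.3582, -0.4937]
J5: z=[-0.6006, -0.3170, 0.7340] o=[-0.1931, -0.1978, 0.9251] → [-0.1210, -0.3530, -0.2515, -0.6006, -0.3170, 0.7340]
q̇ = J⁺·V = [-0.9440, 0.8830, -0.4990, 0.9840, 0.6820]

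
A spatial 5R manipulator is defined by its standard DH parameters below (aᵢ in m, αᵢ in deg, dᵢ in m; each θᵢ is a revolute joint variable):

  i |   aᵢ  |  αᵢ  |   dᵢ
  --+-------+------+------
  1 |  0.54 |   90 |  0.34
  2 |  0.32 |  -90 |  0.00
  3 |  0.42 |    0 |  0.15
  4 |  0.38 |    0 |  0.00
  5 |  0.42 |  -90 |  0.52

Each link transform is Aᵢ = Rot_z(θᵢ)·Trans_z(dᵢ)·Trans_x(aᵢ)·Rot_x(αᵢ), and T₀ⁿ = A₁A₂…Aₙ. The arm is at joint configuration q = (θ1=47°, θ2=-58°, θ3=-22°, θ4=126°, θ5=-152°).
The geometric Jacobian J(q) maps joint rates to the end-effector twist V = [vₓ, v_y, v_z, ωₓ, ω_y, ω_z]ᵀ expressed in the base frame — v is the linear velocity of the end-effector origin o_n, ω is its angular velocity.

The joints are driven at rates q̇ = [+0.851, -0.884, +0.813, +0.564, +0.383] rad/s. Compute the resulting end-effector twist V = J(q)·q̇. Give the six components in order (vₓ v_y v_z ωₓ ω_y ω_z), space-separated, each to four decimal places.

-1.6124 1.2517 -1.0670 0.3714 1.6945 1.7837

o_n = [1.1542, 1.0900, -0.0669]
J₁: ẑ×o_n = [-1.0900, 1.1542, 0.0000], ω = ẑ
J2: z=[0.7314, -0.6820, 0.0000] o=[0.3683, 0.3949, 0.3400] → [0.2775, 0.2976, 1.0443, 0.7314, -0.6820, 0.0000]
J3: z=[0.5784, 0.6202, 0.5299] o=[0.4839, 0.5189, 0.0686] → [-0.3867, 0.4336, -0.0854, 0.5784, 0.6202, 0.5299]
J4: z=[0.5784, 0.6202, 0.5299] o=[0.8265, 0.6556, -0.1821] → [-0.1588, 0.1070, 0.0480, 0.5784, 0.6202, 0.5299]
J5: z=[0.5784, 0.6202, 0.5299] o=[0.5236, 0.8714, -0.1042] → [-0.0927, 0.3126, -0.2647, 0.5784, 0.6202, 0.5299]
V = J·q̇ = [-1.6124, 1.2517, -1.0670, 0.3714, 1.6945, 1.7837]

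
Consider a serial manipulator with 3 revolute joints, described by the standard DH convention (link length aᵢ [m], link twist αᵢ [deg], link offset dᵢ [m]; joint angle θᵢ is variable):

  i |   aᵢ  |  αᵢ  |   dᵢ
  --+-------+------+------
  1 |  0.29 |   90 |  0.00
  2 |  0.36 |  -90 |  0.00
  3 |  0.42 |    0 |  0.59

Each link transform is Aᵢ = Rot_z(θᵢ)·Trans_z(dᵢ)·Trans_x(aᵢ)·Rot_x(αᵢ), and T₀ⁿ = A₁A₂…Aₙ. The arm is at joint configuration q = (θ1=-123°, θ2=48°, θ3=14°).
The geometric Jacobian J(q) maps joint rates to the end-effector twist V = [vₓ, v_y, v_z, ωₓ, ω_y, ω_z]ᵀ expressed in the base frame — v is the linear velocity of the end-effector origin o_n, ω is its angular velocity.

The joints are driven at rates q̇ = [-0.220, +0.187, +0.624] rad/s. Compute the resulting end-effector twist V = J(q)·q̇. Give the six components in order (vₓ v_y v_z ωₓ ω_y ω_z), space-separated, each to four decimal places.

0.2551 0.0735 -0.0331 0.0957 0.4908 0.1975

o_n = [-0.1136, -0.3616, 0.9652]
J₁: ẑ×o_n = [0.3616, -0.1136, 0.0000], ω = ẑ
J2: z=[-0.8387, 0.5446, 0.0000] o=[-0.1579, -0.2432, 0.0000] → [0.5257, 0.8095, 0.0751, -0.8387, 0.5446, 0.0000]
J3: z=[0.4047, 0.6233, 0.6691] o=[-0.2891, -0.4452, 0.2675] → [0.3788, -0.1649, -0.0755, 0.4047, 0.6233, 0.6691]
V = J·q̇ = [0.2551, 0.0735, -0.0331, 0.0957, 0.4908, 0.1975]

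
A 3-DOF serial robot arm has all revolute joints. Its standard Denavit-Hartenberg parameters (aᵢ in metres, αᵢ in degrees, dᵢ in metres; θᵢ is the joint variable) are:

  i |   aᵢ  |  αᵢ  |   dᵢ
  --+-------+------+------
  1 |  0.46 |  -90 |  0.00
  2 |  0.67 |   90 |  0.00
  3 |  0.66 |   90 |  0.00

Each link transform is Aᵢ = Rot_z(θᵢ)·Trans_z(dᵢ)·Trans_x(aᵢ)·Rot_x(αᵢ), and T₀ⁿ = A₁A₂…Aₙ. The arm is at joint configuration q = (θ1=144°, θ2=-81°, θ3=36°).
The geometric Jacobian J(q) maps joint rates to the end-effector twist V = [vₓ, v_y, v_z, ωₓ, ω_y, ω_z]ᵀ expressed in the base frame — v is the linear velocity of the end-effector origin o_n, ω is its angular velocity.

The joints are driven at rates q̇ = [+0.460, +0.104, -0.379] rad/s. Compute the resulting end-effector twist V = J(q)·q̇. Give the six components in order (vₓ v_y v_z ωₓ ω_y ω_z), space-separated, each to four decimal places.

-0.0306 -0.0962 0.1256 -0.3640 0.1359 0.4007

o_n = [-0.7525, 0.0672, 1.1891]
J₁: ẑ×o_n = [-0.0672, -0.7525, 0.0000], ω = ẑ
J2: z=[-0.5878, -0.8090, 0.0000] o=[-0.3721, 0.2704, 0.0000] → [-0.9620, 0.6990, -0.1883, -0.5878, -0.8090, 0.0000]
J3: z=[0.7991, -0.5805, 0.1564] o=[-0.4569, 0.3320, 0.6618] → [-0.2648, -0.4676, -0.3832, 0.7991, -0.5805, 0.1564]
V = J·q̇ = [-0.0306, -0.0962, 0.1256, -0.3640, 0.1359, 0.4007]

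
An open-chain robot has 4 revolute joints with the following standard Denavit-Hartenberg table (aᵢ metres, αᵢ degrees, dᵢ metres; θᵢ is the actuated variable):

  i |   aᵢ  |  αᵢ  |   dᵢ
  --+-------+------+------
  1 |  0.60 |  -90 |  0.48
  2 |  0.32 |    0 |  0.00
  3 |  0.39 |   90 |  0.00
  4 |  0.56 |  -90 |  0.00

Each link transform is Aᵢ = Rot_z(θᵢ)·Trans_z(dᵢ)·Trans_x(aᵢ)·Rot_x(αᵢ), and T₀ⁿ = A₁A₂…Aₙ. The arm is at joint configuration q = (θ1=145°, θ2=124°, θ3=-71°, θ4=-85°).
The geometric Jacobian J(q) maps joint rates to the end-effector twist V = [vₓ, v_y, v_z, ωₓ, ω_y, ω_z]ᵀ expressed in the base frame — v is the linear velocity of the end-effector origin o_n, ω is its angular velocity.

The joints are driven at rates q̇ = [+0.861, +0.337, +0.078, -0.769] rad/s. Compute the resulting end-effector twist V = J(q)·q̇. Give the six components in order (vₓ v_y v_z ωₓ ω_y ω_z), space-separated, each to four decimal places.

-0.3064 -0.4598 0.2933 0.2650 -0.6922 0.3982

o_n = [-0.2413, 0.8500, -0.1357]
J₁: ẑ×o_n = [-0.8500, -0.2413, 0.0000], ω = ẑ
J2: z=[-0.5736, -0.8192, 0.0000] o=[-0.4915, 0.3441, 0.4800] → [0.5044, -0.3532, -0.0851, -0.5736, -0.8192, 0.0000]
J3: z=[-0.5736, -0.8192, 0.0000] o=[-0.3449, 0.2415, 0.2147] → [0.2871, -0.2010, -0.2641, -0.5736, -0.8192, 0.0000]
J4: z=[-0.6542, 0.4581, 0.6018] o=[-0.5372, 0.3761, -0.0968] → [-0.3030, 0.1526, -0.4455, -0.6542, 0.4581, 0.6018]
V = J·q̇ = [-0.3064, -0.4598, 0.2933, 0.2650, -0.6922, 0.3982]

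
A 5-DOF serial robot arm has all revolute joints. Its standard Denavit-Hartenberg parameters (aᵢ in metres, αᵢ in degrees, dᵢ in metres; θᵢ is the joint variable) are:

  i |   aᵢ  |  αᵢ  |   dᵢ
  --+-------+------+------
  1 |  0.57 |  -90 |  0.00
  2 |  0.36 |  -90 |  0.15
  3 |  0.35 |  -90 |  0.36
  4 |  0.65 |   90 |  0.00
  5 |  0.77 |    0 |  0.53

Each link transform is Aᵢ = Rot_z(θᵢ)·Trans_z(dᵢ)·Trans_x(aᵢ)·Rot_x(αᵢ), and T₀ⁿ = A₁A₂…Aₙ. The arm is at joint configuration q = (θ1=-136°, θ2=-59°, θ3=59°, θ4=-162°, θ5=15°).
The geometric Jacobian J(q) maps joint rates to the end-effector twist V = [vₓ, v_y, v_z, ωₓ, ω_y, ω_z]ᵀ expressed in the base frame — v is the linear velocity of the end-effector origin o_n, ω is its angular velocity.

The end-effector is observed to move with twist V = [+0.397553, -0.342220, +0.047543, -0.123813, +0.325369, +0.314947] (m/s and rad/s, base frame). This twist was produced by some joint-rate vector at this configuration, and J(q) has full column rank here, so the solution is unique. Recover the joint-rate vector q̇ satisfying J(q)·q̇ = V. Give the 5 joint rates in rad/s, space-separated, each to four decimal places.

o_n = [0.2718, -1.1609, -0.4885]
J₁: ẑ×o_n = [1.1609, 0.2718, -0.0000], ω = ẑ
J2: z=[0.6947, -0.7193, 0.0000] o=[-0.4100, -0.3960, 0.0000] → [0.3514, 0.3393, -0.0409, 0.6947, -0.7193, 0.0000]
J3: z=[-0.6166, -0.5954, -0.5150] o=[-0.4392, -0.6327, 0.3086] → [0.2025, -0.8577, 0.7491, -0.6166, -0.5954, -0.5150]
J4: z=[-0.0402, 0.6772, -0.7347] o=[-0.9364, -0.6957, 0.2777] → [-0.8606, -0.9185, -0.7994, -0.0402, 0.6772, -0.7347]
J5: z=[0.8294, 0.4327, 0.3534] o=[-0.5742, -1.0826, -0.0987] → [-0.1410, 0.6223, -0.4311, 0.8294, 0.4327, 0.3534]
q̇ = J⁺·V = [0.5960, -0.3860, 0.6950, 0.2330, 0.7020]

0.5960 -0.3860 0.6950 0.2330 0.7020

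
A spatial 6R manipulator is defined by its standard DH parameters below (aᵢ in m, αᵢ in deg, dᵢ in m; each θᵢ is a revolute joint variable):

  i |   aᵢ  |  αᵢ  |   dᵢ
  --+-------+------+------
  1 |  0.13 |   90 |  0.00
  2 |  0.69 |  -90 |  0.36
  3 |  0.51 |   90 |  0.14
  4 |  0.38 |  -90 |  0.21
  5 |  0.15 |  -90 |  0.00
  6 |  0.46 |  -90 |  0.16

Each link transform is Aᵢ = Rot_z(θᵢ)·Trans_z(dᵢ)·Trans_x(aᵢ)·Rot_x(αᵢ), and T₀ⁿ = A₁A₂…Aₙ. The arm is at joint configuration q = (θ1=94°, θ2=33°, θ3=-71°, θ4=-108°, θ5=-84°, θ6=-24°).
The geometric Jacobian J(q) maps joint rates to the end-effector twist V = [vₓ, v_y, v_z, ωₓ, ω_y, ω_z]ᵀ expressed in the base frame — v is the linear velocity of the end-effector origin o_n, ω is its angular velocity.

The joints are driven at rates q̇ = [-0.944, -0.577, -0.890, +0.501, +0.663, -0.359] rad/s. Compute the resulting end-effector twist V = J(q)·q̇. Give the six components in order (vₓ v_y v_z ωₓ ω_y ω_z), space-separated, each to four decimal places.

0.3338 -1.2599 -0.7257 0.2851 0.2070 -1.7234

o_n = [1.0450, 0.5827, -0.3352]
J₁: ẑ×o_n = [-0.5827, 1.0450, 0.0000], ω = ẑ
J2: z=[0.9976, 0.0698, 0.0000] o=[-0.0091, 0.1297, 0.0000] → [-0.0234, 0.3344, 0.3784, 0.9976, 0.0698, 0.0000]
J3: z=[0.0380, -0.5433, 0.8387] o=[0.3097, 0.7321, 0.3758] → [0.5116, 0.6437, 0.3938, 0.0380, -0.5433, 0.8387]
J4: z=[0.3801, -0.7683, -0.5150] o=[0.7863, 0.8286, 0.5836] → [0.5794, 0.2161, 0.1053, 0.3801, -0.7683, -0.5150]
J5: z=[0.8672, 0.4897, -0.0905] o=[0.7439, 0.8238, 0.1516] → [-0.2602, 0.3949, -0.3565, 0.8672, 0.4897, -0.0905]
J6: z=[-0.3597, 0.4902, -0.7939] o=[0.7956, 0.7157, 0.0614] → [-0.3000, -0.3407, -0.0745, -0.3597, 0.4902, -0.7939]
V = J·q̇ = [0.3338, -1.2599, -0.7257, 0.2851, 0.2070, -1.7234]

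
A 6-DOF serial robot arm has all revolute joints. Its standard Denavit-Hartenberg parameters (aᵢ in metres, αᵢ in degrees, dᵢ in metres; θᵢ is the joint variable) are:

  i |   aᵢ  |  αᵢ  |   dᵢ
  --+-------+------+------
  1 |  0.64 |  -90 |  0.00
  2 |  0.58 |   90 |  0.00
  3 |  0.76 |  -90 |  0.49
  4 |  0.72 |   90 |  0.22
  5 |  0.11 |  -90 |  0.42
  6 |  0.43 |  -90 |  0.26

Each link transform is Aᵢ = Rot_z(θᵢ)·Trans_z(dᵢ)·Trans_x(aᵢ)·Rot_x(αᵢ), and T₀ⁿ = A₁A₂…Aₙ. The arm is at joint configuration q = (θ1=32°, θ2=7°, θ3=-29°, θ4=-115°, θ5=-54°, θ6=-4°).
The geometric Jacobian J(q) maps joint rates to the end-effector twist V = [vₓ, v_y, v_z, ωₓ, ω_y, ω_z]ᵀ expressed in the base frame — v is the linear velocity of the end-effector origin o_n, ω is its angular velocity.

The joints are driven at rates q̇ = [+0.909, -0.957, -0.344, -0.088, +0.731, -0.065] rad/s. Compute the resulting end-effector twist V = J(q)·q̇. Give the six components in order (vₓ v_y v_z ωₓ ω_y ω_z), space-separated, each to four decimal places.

o_n = [1.0086, 0.6650, 1.3711]
J₁: ẑ×o_n = [-0.6650, 1.0086, 0.0000], ω = ẑ
J2: z=[-0.5299, 0.8480, 0.0000] o=[0.5428, 0.3391, 0.0000] → [1.1628, 0.7266, -0.5677, -0.5299, 0.8480, 0.0000]
J3: z=[0.1034, 0.0646, 0.9925] o=[1.0310, 0.6442, -0.0707] → [0.0725, -0.1712, 0.0036, 0.1034, 0.0646, 0.9925]
J4: z=[-0.0554, 0.9967, -0.0591] o=[1.8364, 0.7130, 0.3347] → [1.0302, 0.1063, 0.8277, -0.0554, 0.9967, -0.0591]
J5: z=[-0.9437, -0.0716, -0.3229] o=[1.5894, 0.9596, 1.0018] → [-0.1215, 0.5361, 0.2364, -0.9437, -0.0716, -0.3229]
J6: z=[-0.2963, 0.6165, 0.7295] o=[1.1769, 0.8432, 0.9325] → [0.4004, 0.0072, 0.1566, -0.2963, 0.6165, 0.7295]
V = J·q̇ = [-1.9478, 0.6624, 0.6318, -0.1942, -1.0139, 0.2893]

-1.9478 0.6624 0.6318 -0.1942 -1.0139 0.2893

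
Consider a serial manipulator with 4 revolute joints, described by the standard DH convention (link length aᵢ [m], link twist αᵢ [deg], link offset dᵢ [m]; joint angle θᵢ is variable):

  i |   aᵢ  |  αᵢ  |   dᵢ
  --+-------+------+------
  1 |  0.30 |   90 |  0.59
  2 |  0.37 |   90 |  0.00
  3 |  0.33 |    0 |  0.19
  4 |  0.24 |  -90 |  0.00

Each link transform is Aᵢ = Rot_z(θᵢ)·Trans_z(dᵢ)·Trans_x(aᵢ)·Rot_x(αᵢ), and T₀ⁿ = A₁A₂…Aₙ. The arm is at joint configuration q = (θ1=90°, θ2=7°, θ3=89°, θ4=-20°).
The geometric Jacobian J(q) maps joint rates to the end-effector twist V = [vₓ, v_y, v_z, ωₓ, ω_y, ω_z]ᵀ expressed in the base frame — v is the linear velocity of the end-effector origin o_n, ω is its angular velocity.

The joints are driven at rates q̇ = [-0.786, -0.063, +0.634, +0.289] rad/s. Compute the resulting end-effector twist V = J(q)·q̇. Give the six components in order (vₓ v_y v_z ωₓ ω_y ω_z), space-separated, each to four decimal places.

o_n = [0.5540, 0.7815, 0.4577]
J₁: ẑ×o_n = [-0.7815, 0.5540, 0.0000], ω = ẑ
J2: z=[1.0000, -0.0000, 0.0000] o=[0.0000, 0.3000, 0.5900] → [-0.0000, 0.1323, 0.4815, 1.0000, -0.0000, 0.0000]
J3: z=[0.0000, 0.1219, -0.9925] o=[0.0000, 0.6672, 0.6351] → [0.0918, -0.5499, -0.0675, 0.0000, 0.1219, -0.9925]
J4: z=[0.0000, 0.1219, -0.9925] o=[0.3299, 0.6961, 0.4472] → [0.0860, -0.2224, -0.0273, 0.0000, 0.1219, -0.9925]
V = J·q̇ = [0.6973, -0.8567, -0.0810, -0.0630, 0.1125, -1.7021]

0.6973 -0.8567 -0.0810 -0.0630 0.1125 -1.7021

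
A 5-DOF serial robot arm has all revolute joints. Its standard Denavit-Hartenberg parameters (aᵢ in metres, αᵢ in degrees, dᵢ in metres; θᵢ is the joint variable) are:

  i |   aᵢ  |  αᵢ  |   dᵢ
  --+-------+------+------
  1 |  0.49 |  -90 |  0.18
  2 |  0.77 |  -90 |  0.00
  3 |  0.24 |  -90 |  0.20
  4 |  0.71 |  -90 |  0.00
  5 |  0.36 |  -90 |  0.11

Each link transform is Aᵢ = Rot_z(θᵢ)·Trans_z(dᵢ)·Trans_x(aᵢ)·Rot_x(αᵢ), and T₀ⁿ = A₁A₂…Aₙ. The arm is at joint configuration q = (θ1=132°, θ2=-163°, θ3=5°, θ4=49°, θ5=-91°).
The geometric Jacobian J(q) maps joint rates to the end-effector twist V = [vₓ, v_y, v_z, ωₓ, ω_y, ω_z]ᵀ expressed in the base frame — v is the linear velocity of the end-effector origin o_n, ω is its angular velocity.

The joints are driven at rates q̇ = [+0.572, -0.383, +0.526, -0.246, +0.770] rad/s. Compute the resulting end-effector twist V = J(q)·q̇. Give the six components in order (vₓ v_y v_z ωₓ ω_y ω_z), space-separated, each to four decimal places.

0.5851 0.6497 -0.6198 -0.2959 0.4591 0.4289

o_n = [0.9246, -0.4104, 0.1905]
J₁: ẑ×o_n = [0.4104, 0.9246, -0.0000], ω = ẑ
J2: z=[-0.7431, -0.6691, 0.0000] o=[-0.3279, 0.3641, 0.1800] → [-0.0070, 0.0078, 1.4136, -0.7431, -0.6691, 0.0000]
J3: z=[-0.1956, 0.2173, 0.9563] o=[0.1648, -0.1831, 0.4051] → [0.1707, 0.6845, -0.1206, -0.1956, 0.2173, 0.9563]
J4: z=[0.6845, 0.7285, -0.0255] o=[0.2943, -0.2955, 0.6663] → [-0.3496, 0.3096, -0.5378, 0.6845, 0.7285, -0.0255]
J5: z=[-0.4016, 0.3478, -0.8472] o=[0.7262, -0.7146, 0.2895] → [0.2233, -0.2079, -0.1912, -0.4016, 0.3478, -0.8472]
V = J·q̇ = [0.5851, 0.6497, -0.6198, -0.2959, 0.4591, 0.4289]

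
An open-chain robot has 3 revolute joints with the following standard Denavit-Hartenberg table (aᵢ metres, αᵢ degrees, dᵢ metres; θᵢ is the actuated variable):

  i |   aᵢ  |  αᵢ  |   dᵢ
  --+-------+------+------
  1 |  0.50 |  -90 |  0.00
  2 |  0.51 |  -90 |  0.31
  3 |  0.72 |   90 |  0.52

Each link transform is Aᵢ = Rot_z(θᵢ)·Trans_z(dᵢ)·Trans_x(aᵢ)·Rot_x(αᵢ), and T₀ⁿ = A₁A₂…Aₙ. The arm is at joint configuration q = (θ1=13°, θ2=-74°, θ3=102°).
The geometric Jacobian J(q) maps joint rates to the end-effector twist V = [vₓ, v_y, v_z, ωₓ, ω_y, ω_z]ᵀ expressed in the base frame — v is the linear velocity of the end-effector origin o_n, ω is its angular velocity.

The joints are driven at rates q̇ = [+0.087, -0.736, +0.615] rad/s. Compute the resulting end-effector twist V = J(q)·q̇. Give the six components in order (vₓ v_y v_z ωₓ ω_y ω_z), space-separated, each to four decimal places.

o_n = [1.1597, -0.1369, 0.2030]
J₁: ẑ×o_n = [0.1369, 1.1597, -0.0000], ω = ẑ
J2: z=[-0.2250, 0.9744, 0.0000] o=[0.4872, 0.1125, 0.0000] → [0.1978, 0.0457, -0.5992, -0.2250, 0.9744, 0.0000]
J3: z=[0.9366, 0.2162, -0.2756] o=[0.5544, 0.4462, 0.4902] → [-0.2228, 0.1022, -0.6770, 0.9366, 0.2162, -0.2756]
V = J·q̇ = [-0.2707, 0.1301, 0.0246, 0.7416, -0.5842, -0.0825]

-0.2707 0.1301 0.0246 0.7416 -0.5842 -0.0825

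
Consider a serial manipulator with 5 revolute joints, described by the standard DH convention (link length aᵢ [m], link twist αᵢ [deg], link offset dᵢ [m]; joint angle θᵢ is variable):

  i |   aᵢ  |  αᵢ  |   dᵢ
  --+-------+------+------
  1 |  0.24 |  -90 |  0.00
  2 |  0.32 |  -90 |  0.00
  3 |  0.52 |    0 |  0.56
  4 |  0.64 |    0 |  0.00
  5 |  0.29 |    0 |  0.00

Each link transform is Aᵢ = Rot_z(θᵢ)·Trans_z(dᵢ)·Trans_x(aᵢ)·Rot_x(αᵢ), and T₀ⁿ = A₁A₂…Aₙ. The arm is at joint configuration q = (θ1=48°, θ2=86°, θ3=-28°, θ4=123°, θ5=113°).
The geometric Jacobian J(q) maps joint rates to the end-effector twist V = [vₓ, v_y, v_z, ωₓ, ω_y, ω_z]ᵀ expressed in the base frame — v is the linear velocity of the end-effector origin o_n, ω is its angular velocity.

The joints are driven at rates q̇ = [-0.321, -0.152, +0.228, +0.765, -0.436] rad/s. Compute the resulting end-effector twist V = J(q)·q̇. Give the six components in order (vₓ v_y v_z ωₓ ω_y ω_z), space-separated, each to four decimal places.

-0.1649 0.0936 0.4204 -0.2588 -0.5146 -0.3599

o_n = [-0.0002, -0.3847, -0.5052]
J₁: ẑ×o_n = [0.3847, -0.0002, 0.0000], ω = ẑ
J2: z=[-0.7431, 0.6691, 0.0000] o=[0.1606, 0.1784, 0.0000] → [-0.3381, -0.3755, 0.5260, -0.7431, 0.6691, 0.0000]
J3: z=[-0.6675, -0.7413, -0.0698] o=[0.1755, 0.1949, -0.3192] → [0.0975, -0.1119, 0.2567, -0.6675, -0.7413, -0.0698]
J4: z=[-0.6675, -0.7413, -0.0698] o=[-0.3583, -0.0331, -0.8163] → [-0.2551, 0.1827, 0.5002, -0.6675, -0.7413, -0.0698]
J5: z=[-0.6675, -0.7413, -0.0698] o=[0.1129, -0.4626, -0.7607] → [-0.1839, 0.1784, -0.1358, -0.6675, -0.7413, -0.0698]
V = J·q̇ = [-0.1649, 0.0936, 0.4204, -0.2588, -0.5146, -0.3599]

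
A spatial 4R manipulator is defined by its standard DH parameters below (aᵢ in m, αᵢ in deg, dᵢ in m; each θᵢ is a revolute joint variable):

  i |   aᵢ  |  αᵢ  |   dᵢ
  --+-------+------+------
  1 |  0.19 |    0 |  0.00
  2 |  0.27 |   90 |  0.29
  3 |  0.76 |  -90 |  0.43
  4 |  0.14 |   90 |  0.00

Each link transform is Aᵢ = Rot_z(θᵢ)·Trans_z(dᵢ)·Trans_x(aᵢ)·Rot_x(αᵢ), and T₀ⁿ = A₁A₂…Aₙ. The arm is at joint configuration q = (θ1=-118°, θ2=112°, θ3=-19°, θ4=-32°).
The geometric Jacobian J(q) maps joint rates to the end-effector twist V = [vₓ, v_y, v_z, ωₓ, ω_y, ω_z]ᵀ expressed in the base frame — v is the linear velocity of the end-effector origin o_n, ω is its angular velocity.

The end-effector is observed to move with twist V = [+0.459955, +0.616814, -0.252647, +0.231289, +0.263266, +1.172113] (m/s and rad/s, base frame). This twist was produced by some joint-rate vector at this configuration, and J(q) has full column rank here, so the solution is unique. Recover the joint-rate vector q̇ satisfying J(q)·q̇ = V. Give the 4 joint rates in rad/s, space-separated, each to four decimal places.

0.7760 -0.1920 -0.2860 0.6220

o_n = [0.9529, -0.7843, 0.0039]
J₁: ẑ×o_n = [0.7843, 0.9529, -0.0000], ω = ẑ
J2: z=[0.0000, 0.0000, 1.0000] o=[-0.0892, -0.1678, 0.0000] → [0.6165, 1.0421, -0.0000, 0.0000, 0.0000, 1.0000]
J3: z=[-0.1045, -0.9945, 0.0000] o=[0.1793, -0.1960, 0.2900] → [0.2845, -0.0299, 0.8309, -0.1045, -0.9945, 0.0000]
J4: z=[0.3238, -0.0340, 0.9455] o=[0.8490, -0.6987, 0.0426] → [0.0822, 0.1107, -0.0242, 0.3238, -0.0340, 0.9455]
q̇ = J⁺·V = [0.7760, -0.1920, -0.2860, 0.6220]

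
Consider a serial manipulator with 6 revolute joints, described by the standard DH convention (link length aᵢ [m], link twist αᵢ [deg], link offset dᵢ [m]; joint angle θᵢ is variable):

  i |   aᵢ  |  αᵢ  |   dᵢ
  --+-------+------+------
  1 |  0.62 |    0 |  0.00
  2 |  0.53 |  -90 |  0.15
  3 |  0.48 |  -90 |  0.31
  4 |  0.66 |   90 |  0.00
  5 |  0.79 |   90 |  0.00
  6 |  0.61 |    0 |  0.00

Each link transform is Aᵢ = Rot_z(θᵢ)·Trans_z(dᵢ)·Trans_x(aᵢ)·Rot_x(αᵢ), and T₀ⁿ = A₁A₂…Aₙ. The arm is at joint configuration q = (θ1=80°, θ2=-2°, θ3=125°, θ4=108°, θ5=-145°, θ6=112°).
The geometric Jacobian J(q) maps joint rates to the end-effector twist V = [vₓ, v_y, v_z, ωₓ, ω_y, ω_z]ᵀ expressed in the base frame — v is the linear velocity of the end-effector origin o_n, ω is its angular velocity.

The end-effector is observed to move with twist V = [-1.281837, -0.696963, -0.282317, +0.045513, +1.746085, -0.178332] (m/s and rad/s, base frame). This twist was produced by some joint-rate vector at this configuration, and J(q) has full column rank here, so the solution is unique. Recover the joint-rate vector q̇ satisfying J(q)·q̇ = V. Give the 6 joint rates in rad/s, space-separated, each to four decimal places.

0.3790 -0.6240 0.3890 -0.8140 -0.9670 -0.6770

o_n = [0.2125, 0.8392, -0.8179]
J₁: ẑ×o_n = [-0.8392, 0.2125, 0.0000], ω = ẑ
J2: z=[0.0000, 0.0000, 1.0000] o=[0.1077, 0.6106, 0.0000] → [-0.2286, 0.1049, 0.0000, 0.0000, 0.0000, 1.0000]
J3: z=[-0.9781, 0.2079, 0.0000] o=[0.2179, 1.1290, 0.1500] → [-0.2012, -0.9467, 0.2846, -0.9781, 0.2079, 0.0000]
J4: z=[-0.1703, -0.8013, 0.5736] o=[-0.1426, 0.9242, -0.2432] → [0.5092, 0.1058, 0.2990, -0.1703, -0.8013, 0.5736]
J5: z=[0.1888, -0.5978, -0.7791] o=[0.4957, 0.9081, -0.0761] → [0.3898, 0.3607, -0.1823, 0.1888, -0.5978, -0.7791]
J6: z=[-0.6942, -0.6424, 0.3247] o=[-0.0530, 1.2869, -0.4998] → [0.3497, -0.1346, 0.4814, -0.6942, -0.6424, 0.3247]
q̇ = J⁺·V = [0.3790, -0.6240, 0.3890, -0.8140, -0.9670, -0.6770]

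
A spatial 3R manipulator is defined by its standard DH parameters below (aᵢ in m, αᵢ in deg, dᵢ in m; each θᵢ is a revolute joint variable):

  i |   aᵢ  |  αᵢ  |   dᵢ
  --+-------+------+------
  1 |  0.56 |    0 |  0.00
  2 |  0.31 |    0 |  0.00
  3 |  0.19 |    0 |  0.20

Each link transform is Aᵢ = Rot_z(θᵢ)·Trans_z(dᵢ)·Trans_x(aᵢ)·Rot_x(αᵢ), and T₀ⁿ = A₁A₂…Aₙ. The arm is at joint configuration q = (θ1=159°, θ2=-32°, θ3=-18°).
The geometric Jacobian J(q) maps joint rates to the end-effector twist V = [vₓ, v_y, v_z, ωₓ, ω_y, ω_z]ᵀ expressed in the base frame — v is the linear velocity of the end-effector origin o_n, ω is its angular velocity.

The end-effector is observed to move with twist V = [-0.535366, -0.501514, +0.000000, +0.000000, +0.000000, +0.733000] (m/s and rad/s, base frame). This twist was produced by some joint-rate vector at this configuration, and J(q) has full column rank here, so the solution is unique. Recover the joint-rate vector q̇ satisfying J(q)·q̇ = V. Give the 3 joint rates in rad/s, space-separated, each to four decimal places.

o_n = [-0.7712, 0.6279, 0.2000]
J₁: ẑ×o_n = [-0.6279, -0.7712, 0.0000], ω = ẑ
J2: z=[0.0000, 0.0000, 1.0000] o=[-0.5228, 0.2007, 0.0000] → [-0.4272, -0.2484, 0.0000, 0.0000, 0.0000, 1.0000]
J3: z=[0.0000, 0.0000, 1.0000] o=[-0.7094, 0.4483, 0.0000] → [-0.1796, -0.0619, 0.0000, 0.0000, 0.0000, 1.0000]
q̇ = J⁺·V = [0.4090, 0.8900, -0.5660]

0.4090 0.8900 -0.5660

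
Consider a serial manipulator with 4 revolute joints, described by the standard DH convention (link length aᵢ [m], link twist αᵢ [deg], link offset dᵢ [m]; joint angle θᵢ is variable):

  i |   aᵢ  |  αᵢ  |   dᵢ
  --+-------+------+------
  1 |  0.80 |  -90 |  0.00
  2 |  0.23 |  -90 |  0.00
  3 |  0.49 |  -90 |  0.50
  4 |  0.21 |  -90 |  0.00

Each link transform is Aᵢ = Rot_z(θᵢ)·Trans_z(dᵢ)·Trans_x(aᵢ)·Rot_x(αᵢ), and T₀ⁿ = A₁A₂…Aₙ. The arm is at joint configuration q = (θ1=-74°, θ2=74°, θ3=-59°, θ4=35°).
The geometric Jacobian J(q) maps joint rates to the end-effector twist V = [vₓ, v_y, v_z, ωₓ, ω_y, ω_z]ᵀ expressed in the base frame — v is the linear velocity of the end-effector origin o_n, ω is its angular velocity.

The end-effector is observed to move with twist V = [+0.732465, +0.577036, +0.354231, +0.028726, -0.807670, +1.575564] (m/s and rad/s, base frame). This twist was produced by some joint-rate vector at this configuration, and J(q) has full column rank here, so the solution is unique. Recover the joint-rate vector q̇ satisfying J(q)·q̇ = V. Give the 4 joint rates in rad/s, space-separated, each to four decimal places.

o_n = [0.7088, -0.4132, -0.6535]
J₁: ẑ×o_n = [0.4132, 0.7088, -0.0000], ω = ẑ
J2: z=[0.9613, 0.2756, 0.0000] o=[0.2205, -0.7690, 0.0000] → [-0.1801, 0.6282, 0.2075, 0.9613, 0.2756, 0.0000]
J3: z=[-0.2650, 0.9240, -0.2756] o=[0.2380, -0.8300, -0.2211] → [-0.2846, -0.2443, -0.5455, -0.2650, 0.9240, -0.2756]
J4: z=[-0.4300, -0.3691, -0.8240] o=[0.5284, -0.3190, -0.6015] → [-0.0584, -0.1710, 0.1070, -0.4300, -0.3691, -0.8240]
q̇ = J⁺·V = [0.7880, -0.5200, -0.9710, -0.6310]

0.7880 -0.5200 -0.9710 -0.6310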